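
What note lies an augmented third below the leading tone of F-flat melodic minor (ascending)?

Cbb

The leading tone of Fb melodic minor (ascending) is Eb.
An augmented third (5 semitones) below Eb lands on the letter C, giving Cbb.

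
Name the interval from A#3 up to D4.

Counting letters A–B–C–D gives a fourth.
A#→D = 4 semitones, 1 narrower than the perfect fourth (5), so diminished.

diminished fourth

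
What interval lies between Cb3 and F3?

The letter names run C→F, a span of 3 letter steps, so the interval is some kind of fourth.
Cb to F is 6 semitones. A perfect fourth is 5, so 6 makes it augmented.

augmented fourth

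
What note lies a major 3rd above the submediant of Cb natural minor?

Cb

The submediant of Cb natural minor is Abb.
A major third (4 semitones) above Abb lands on the letter C, giving Cb.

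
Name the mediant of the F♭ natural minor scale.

Abb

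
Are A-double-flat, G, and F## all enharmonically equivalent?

Abb is pitch class 7; G is pitch class 7; F## is pitch class 7.
All spellings map to pitch class 7, so they are enharmonically equivalent.

Yes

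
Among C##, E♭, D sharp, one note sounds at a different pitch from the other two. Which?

In 12-tone equal temperament, enharmonic equivalents share a pitch class. C## is pitch class 2; Eb is pitch class 3; D# is pitch class 3.
Eb and D# share pitch class 3, while C## is pitch class 2.

C##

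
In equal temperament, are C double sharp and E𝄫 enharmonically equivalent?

Yes

C## is pitch class 2; Ebb is pitch class 2.
All spellings map to pitch class 2, so they are enharmonically equivalent.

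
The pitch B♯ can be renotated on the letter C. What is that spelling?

B# is pitch class 0. The letter C alone is pitch class 0.
Pitch class 0 on C needs no accidental: C.

C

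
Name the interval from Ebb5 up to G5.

Counting letters E–F–G gives a third.
Ebb→G = 5 semitones, 1 wider than the major third (4), so augmented.

augmented third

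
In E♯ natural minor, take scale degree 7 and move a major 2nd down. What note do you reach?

Scale degree 7 of E# natural minor is D#.
A major second (2 semitones) below D# lands on the letter C, giving C#.

C#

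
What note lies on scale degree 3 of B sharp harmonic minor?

The B# harmonic minor scale runs B# C## D# E# F## G# A##.
Degree 3 is D#.

D#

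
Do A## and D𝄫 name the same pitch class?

Two spellings are enharmonically equivalent only if they share a pitch class.
Here A## → 11, Dbb → 0; 0 ≠ 11, so they are not.

No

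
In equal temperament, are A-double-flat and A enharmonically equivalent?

Two spellings are enharmonically equivalent only if they share a pitch class.
Here Abb → 7, A → 9; 7 ≠ 9, so they are not.

No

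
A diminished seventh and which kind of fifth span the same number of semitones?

doubly augmented

A diminished seventh spans 9 semitones.
A fifth spanning 9 semitones is doubly augmented (the perfect fifth is 7).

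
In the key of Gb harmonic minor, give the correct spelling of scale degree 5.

Degree 5 takes the letter 4 steps above G, which is D.
In harmonic minor, degree 5 sits 7 semitones above the tonic. Gb + 7 semitones is pitch class 1, spelled on D as Db.

Db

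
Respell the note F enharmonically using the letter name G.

F is pitch class 5. The letter G alone is pitch class 7.
To reach pitch class 5 from G requires an offset of -2 semitones, i.e. double flat: Gbb.

Gbb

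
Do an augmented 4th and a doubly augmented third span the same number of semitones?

Yes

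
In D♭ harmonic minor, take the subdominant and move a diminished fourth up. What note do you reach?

Cbb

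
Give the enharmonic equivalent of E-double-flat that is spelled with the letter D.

D

Plain D sits at the same pitch as Ebb, so on the letter D the same pitch needs a natural: D.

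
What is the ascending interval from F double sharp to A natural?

Counting letters F–G–A gives a third.
F##→A = 2 semitones, 2 narrower than the major third (4), so diminished.

diminished third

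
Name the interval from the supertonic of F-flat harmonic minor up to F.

major seventh

The supertonic of Fb harmonic minor is Gb.
Gb up to F: letters G→F make it a seventh; 11 semitones makes it major.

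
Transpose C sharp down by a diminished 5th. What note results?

F##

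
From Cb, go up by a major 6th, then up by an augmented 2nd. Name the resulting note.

B

A major sixth up from Cb is Ab (letter A, 9 semitones up).
An augmented second up from Ab is B (letter B, 3 semitones up).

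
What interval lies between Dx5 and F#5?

diminished third

The letter names run D→F, a span of 2 letter steps, so the interval is some kind of third.
D## to F# is 2 semitones. A major third is 4, so 2 makes it diminished.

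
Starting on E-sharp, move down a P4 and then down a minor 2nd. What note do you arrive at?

A perfect fourth down from E# is B# (letter B, 5 semitones down).
A minor second down from B# is A## (letter A, 1 semitone down).

A##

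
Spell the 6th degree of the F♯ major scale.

The F# major scale runs F# G# A# B C# D# E#.
Degree 6 is D#.

D#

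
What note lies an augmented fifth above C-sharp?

C up a perfect fifth is G, so the target letter is G.
From C#, an augmented fifth is 8 semitones up: G##.

G##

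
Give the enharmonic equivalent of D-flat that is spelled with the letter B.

B##

Db is pitch class 1. The letter B alone is pitch class 11.
To reach pitch class 1 from B requires an offset of +2 semitones, i.e. double sharp: B##.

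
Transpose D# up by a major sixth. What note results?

B#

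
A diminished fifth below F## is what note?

A fifth below F lands on the letter B.
A diminished fifth spans 6 semitones, so F## moves to pitch class 1. On the letter B that is B##.

B##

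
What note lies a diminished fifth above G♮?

Db

A fifth above G lands on the letter D.
A diminished fifth spans 6 semitones, so G moves to pitch class 1. On the letter D that is Db.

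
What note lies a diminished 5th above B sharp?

F#

B up a perfect fifth is F#, so the target letter is F.
From B#, a diminished fifth is 6 semitones up: F#.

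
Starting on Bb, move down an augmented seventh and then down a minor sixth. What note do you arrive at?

Ebb

An augmented seventh down from Bb is Cbb (letter C, 12 semitones down).
A minor sixth down from Cbb is Ebb (letter E, 8 semitones down).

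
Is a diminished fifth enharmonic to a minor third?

No

A diminished fifth spans 6 semitones; a minor third spans 3.
The spans differ, so they are not enharmonic equivalents.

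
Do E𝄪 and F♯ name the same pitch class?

E## is pitch class 6; F# is pitch class 6.
All spellings map to pitch class 6, so they are enharmonically equivalent.

Yes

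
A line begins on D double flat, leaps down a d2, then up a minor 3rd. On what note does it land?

Eb

A diminished second down from Dbb is C (letter C, 0 semitones down).
A minor third up from C is Eb (letter E, 3 semitones up).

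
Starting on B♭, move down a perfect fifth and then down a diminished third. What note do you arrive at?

C#

A perfect fifth down from Bb is Eb (letter E, 7 semitones down).
A diminished third down from Eb is C# (letter C, 2 semitones down).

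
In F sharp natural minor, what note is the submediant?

D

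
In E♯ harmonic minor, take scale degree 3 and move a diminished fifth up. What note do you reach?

Scale degree 3 of E# harmonic minor is G#.
A diminished fifth (6 semitones) above G# lands on the letter D, giving D.

D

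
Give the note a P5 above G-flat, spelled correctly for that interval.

Db

A fifth above G lands on the letter D.
A perfect fifth spans 7 semitones, so Gb moves to pitch class 1. On the letter D that is Db.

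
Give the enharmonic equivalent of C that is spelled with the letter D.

Dbb

Plain D sits 2 semitones above C, so on the letter D the same pitch needs a double flat: Dbb.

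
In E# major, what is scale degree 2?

F##

Degree 2 takes the letter 1 step above E, which is F.
In major, degree 2 sits 2 semitones above the tonic. E# + 2 semitones is pitch class 7, spelled on F as F##.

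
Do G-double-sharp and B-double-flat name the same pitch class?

Yes

G## is pitch class 9; Bbb is pitch class 9.
All spellings map to pitch class 9, so they are enharmonically equivalent.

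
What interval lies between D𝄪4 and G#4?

diminished fourth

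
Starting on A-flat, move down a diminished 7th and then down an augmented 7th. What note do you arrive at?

A diminished seventh down from Ab is B (letter B, 9 semitones down).
An augmented seventh down from B is Cb (letter C, 12 semitones down).

Cb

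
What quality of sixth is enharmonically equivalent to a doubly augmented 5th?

major

A doubly augmented fifth spans 9 semitones.
A sixth spanning 9 semitones is major (the major sixth is 9).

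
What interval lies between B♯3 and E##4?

augmented fourth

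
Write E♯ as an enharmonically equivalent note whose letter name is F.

F

Plain F sits at the same pitch as E#, so on the letter F the same pitch needs a natural: F.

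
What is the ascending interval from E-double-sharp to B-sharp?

The letter names run E→B, a span of 4 letter steps, so the interval is some kind of fifth.
E## to B# is 6 semitones. A perfect fifth is 7, so 6 makes it diminished.

diminished fifth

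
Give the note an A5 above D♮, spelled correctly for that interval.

A#

A fifth above D lands on the letter A.
An augmented fifth spans 8 semitones, so D moves to pitch class 10. On the letter A that is A#.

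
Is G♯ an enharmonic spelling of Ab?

Yes

G# is pitch class 8; Ab is pitch class 8.
All spellings map to pitch class 8, so they are enharmonically equivalent.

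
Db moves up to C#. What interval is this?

The letter names run D→C, a span of 6 letter steps, so the interval is some kind of seventh.
Db to C# is 12 semitones. A major seventh is 11, so 12 makes it augmented.

augmented seventh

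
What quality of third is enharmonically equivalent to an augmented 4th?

doubly augmented

An augmented fourth spans 6 semitones.
A third spanning 6 semitones is doubly augmented (the major third is 4).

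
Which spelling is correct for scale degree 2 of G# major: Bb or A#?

A#

Each scale degree takes a distinct letter name. Degree 2 of a scale on G must use the letter A.
A# and Bb are enharmonically the same pitch, but only A# uses the letter A, so it is the correct spelling here.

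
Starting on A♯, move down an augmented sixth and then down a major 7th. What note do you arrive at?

An augmented sixth down from A# is C (letter C, 10 semitones down).
A major seventh down from C is Db (letter D, 11 semitones down).

Db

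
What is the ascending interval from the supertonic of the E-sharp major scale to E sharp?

minor seventh

The supertonic of E# major is F##.
F## up to E#: letters F→E make it a seventh; 10 semitones makes it minor.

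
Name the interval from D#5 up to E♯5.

major second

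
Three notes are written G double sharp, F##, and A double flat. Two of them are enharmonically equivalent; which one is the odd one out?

In 12-tone equal temperament, enharmonic equivalents share a pitch class. G## is pitch class 9; F## is pitch class 7; Abb is pitch class 7.
F## and Abb share pitch class 7, while G## is pitch class 9.

G##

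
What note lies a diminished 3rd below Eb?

A third below E lands on the letter C.
A diminished third spans 2 semitones, so Eb moves to pitch class 1. On the letter C that is C#.

C#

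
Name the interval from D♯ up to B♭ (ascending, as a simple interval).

diminished sixth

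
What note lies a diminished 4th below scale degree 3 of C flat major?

B

Scale degree 3 of Cb major is Eb.
A diminished fourth (4 semitones) below Eb lands on the letter B, giving B.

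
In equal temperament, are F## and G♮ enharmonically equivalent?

F## is pitch class 7; G is pitch class 7.
All spellings map to pitch class 7, so they are enharmonically equivalent.

Yes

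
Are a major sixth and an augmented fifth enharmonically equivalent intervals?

A major sixth spans 9 semitones; an augmented fifth spans 8.
The spans differ, so they are not enharmonic equivalents.

No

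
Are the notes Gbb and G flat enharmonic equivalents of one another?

No

Two spellings are enharmonically equivalent only if they share a pitch class.
Here Gbb → 5, Gb → 6; 5 ≠ 6, so they are not.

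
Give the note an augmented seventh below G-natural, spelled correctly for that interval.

A seventh below G lands on the letter A.
An augmented seventh spans 12 semitones, so G moves to pitch class 7. On the letter A that is Abb.

Abb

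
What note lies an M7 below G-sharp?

A seventh below G lands on the letter A.
A major seventh spans 11 semitones, so G# moves to pitch class 9. On the letter A that is A.

A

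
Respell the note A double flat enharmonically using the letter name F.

Plain F sits 2 semitones below Abb, so on the letter F the same pitch needs a double sharp: F##.

F##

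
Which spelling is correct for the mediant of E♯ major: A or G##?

G##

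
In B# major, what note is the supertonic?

The B# major scale runs B# C## D## E# F## G## A##.
Degree 2 is C##.

C##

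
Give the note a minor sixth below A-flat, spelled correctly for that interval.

A sixth below A lands on the letter C.
A minor sixth spans 8 semitones, so Ab moves to pitch class 0. On the letter C that is C.

C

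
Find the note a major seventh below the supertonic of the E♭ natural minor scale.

The supertonic of Eb natural minor is F.
A major seventh (11 semitones) below F lands on the letter G, giving Gb.

Gb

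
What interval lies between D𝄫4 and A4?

The letter names run D→A, a span of 4 letter steps, so the interval is some kind of fifth.
Dbb to A is 9 semitones. A perfect fifth is 7, so 9 makes it doubly augmented.

doubly augmented fifth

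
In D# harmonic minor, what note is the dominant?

Degree 5 takes the letter 4 steps above D, which is A.
In harmonic minor, degree 5 sits 7 semitones above the tonic. D# + 7 semitones is pitch class 10, spelled on A as A#.

A#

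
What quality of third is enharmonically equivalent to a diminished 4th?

major

A diminished fourth spans 4 semitones.
A third spanning 4 semitones is major (the major third is 4).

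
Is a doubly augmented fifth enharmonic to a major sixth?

A doubly augmented fifth spans 9 semitones; a major sixth spans 9.
They are enharmonically equivalent.

Yes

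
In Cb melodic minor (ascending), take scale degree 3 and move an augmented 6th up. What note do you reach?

C

Scale degree 3 of Cb melodic minor (ascending) is Ebb.
An augmented sixth (10 semitones) above Ebb lands on the letter C, giving C.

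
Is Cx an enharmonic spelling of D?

C## is pitch class 2; D is pitch class 2.
All spellings map to pitch class 2, so they are enharmonically equivalent.

Yes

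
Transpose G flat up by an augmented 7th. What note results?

G up a major seventh is F#, so the target letter is F.
From Gb, an augmented seventh is 12 semitones up: F#.

F#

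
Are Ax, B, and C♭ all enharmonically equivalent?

A## = pitch class 11 and B = pitch class 11 and Cb = pitch class 11 — the same pitch class, so they are enharmonic equivalents.

Yes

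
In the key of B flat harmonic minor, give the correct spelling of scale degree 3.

Degree 3 takes the letter 2 steps above B, which is D.
In harmonic minor, degree 3 sits 3 semitones above the tonic. Bb + 3 semitones is pitch class 1, spelled on D as Db.

Db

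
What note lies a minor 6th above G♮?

Eb

G up a major sixth is E, so the target letter is E.
From G, a minor sixth is 8 semitones up: Eb.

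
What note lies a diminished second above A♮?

A second above A lands on the letter B.
A diminished second spans 0 semitones, so A moves to pitch class 9. On the letter B that is Bbb.

Bbb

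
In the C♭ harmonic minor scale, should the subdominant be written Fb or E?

Fb

Each scale degree takes a distinct letter name. Degree 4 of a scale on C must use the letter F.
Fb and E are enharmonically the same pitch, but only Fb uses the letter F, so it is the correct spelling here.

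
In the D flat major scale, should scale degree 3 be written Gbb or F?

F

Each scale degree takes a distinct letter name. Degree 3 of a scale on D must use the letter F.
F and Gbb are enharmonically the same pitch, but only F uses the letter F, so it is the correct spelling here.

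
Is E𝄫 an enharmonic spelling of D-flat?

Ebb is pitch class 2; Db is pitch class 1.
The pitch classes differ (2 vs. 1), so they are not enharmonic equivalents.

No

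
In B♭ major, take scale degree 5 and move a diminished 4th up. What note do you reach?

Scale degree 5 of Bb major is F.
A diminished fourth (4 semitones) above F lands on the letter B, giving Bbb.

Bbb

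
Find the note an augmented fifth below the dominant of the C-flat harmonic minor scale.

Cbb

The dominant of Cb harmonic minor is Gb.
An augmented fifth (8 semitones) below Gb lands on the letter C, giving Cbb.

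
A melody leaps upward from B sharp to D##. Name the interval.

The letter names run B→D, a span of 2 letter steps, so the interval is some kind of third.
B# to D## is 4 semitones. A major third is 4, so 4 makes it major.

major third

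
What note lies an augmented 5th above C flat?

G

C up a perfect fifth is G, so the target letter is G.
From Cb, an augmented fifth is 8 semitones up: G.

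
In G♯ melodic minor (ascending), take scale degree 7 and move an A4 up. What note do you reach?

Scale degree 7 of G# melodic minor (ascending) is F##.
An augmented fourth (6 semitones) above F## lands on the letter B, giving B##.

B##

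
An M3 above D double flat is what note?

Fb

D up a major third is F#, so the target letter is F.
From Dbb, a major third is 4 semitones up: Fb.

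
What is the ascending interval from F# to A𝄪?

augmented third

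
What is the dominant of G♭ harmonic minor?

Db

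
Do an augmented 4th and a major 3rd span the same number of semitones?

No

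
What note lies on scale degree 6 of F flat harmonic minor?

Degree 6 takes the letter 5 steps above F, which is D.
In harmonic minor, degree 6 sits 8 semitones above the tonic. Fb + 8 semitones is pitch class 0, spelled on D as Dbb.

Dbb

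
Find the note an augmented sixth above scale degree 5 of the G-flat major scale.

Scale degree 5 of Gb major is Db.
An augmented sixth (10 semitones) above Db lands on the letter B, giving B.

B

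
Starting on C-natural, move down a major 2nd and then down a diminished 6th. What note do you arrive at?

D#

A major second down from C is Bb (letter B, 2 semitones down).
A diminished sixth down from Bb is D# (letter D, 7 semitones down).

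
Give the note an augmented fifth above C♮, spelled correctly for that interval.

C up a perfect fifth is G, so the target letter is G.
From C, an augmented fifth is 8 semitones up: G#.

G#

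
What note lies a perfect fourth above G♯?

C#

G up a perfect fourth is C, so the target letter is C.
From G#, a perfect fourth is 5 semitones up: C#.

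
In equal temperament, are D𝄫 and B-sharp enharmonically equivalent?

Dbb = pitch class 0 and B# = pitch class 0 — the same pitch class, so they are enharmonic equivalents.

Yes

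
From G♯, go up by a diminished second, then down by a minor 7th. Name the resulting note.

A diminished second up from G# is Ab (letter A, 0 semitones up).
A minor seventh down from Ab is Bb (letter B, 10 semitones down).

Bb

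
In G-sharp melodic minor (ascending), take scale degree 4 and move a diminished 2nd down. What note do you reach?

Scale degree 4 of G# melodic minor (ascending) is C#.
A diminished second (0 semitones) below C# lands on the letter B, giving B##.

B##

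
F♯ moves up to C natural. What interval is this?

Counting letters F–G–A–B–C gives a fifth.
F#→C = 6 semitones, 1 narrower than the perfect fifth (7), so diminished.

diminished fifth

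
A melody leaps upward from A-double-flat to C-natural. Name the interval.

augmented third

The letter names run A→C, a span of 2 letter steps, so the interval is some kind of third.
Abb to C is 5 semitones. A major third is 4, so 5 makes it augmented.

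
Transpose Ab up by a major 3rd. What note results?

C

A up a major third is C#, so the target letter is C.
From Ab, a major third is 4 semitones up: C.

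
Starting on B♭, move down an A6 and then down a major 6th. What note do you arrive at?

An augmented sixth down from Bb is Dbb (letter D, 10 semitones down).
A major sixth down from Dbb is Fbb (letter F, 9 semitones down).

Fbb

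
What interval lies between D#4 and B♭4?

Counting letters D–E–F–G–A–B gives a sixth.
D#→Bb = 7 semitones, 2 narrower than the major sixth (9), so diminished.

diminished sixth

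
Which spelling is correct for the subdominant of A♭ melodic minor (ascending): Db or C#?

Db

Each scale degree takes a distinct letter name. Degree 4 of a scale on A must use the letter D.
Db and C# are enharmonically the same pitch, but only Db uses the letter D, so it is the correct spelling here.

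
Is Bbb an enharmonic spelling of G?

No

Bbb is pitch class 9; G is pitch class 7.
The pitch classes differ (9 vs. 7), so they are not enharmonic equivalents.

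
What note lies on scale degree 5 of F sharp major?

C#

Degree 5 takes the letter 4 steps above F, which is C.
In major, degree 5 sits 7 semitones above the tonic. F# + 7 semitones is pitch class 1, spelled on C as C#.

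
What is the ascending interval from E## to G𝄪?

Counting letters E–F–G gives a third.
E##→G## = 3 semitones, 1 narrower than the major third (4), so minor.

minor third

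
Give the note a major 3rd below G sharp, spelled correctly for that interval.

E

G down a major third is Eb, so the target letter is E.
From G#, a major third is 4 semitones down: E.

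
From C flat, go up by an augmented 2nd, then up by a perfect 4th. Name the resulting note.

G

An augmented second up from Cb is D (letter D, 3 semitones up).
A perfect fourth up from D is G (letter G, 5 semitones up).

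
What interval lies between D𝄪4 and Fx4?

minor third

The letter names run D→F, a span of 2 letter steps, so the interval is some kind of third.
D## to F## is 3 semitones. A major third is 4, so 3 makes it minor.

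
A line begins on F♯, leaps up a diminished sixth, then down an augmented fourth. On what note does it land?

Abb

A diminished sixth up from F# is Db (letter D, 7 semitones up).
An augmented fourth down from Db is Abb (letter A, 6 semitones down).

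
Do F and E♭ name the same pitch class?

No

F is pitch class 5; Eb is pitch class 3.
The pitch classes differ (5 vs. 3), so they are not enharmonic equivalents.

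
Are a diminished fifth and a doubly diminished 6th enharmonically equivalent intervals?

Yes

A diminished fifth spans 6 semitones; a doubly diminished sixth spans 6.
They are enharmonically equivalent.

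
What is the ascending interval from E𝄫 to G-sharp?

Counting letters E–F–G gives a third.
Ebb→G# = 6 semitones, 2 wider than the major third (4), so doubly augmented.

doubly augmented third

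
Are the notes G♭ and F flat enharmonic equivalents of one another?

Two spellings are enharmonically equivalent only if they share a pitch class.
Here Gb → 6, Fb → 4; 4 ≠ 6, so they are not.

No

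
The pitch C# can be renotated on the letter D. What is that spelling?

Db

Plain D sits 1 semitone above C#, so on the letter D the same pitch needs a flat: Db.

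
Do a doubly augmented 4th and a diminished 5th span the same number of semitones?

No

A doubly augmented fourth spans 7 semitones; a diminished fifth spans 6.
The spans differ, so they are not enharmonic equivalents.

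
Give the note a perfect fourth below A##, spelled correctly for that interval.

E##

A down a perfect fourth is E, so the target letter is E.
From A##, a perfect fourth is 5 semitones down: E##.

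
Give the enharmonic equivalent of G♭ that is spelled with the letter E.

Gb is pitch class 6. The letter E alone is pitch class 4.
To reach pitch class 6 from E requires an offset of +2 semitones, i.e. double sharp: E##.

E##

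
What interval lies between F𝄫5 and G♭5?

augmented second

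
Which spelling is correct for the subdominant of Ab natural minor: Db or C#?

Db

Each scale degree takes a distinct letter name. Degree 4 of a scale on A must use the letter D.
Db and C# are enharmonically the same pitch, but only Db uses the letter D, so it is the correct spelling here.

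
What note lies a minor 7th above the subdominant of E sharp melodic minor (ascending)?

G#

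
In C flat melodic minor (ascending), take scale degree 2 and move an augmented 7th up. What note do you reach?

Scale degree 2 of Cb melodic minor (ascending) is Db.
An augmented seventh (12 semitones) above Db lands on the letter C, giving C#.

C#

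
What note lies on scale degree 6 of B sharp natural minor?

G#

Degree 6 takes the letter 5 steps above B, which is G.
In natural minor, degree 6 sits 8 semitones above the tonic. B# + 8 semitones is pitch class 8, spelled on G as G#.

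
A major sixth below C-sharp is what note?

E

A sixth below C lands on the letter E.
A major sixth spans 9 semitones, so C# moves to pitch class 4. On the letter E that is E.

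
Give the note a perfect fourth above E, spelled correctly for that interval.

A

A fourth above E lands on the letter A.
A perfect fourth spans 5 semitones, so E moves to pitch class 9. On the letter A that is A.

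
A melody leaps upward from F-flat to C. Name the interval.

The letter names run F→C, a span of 4 letter steps, so the interval is some kind of fifth.
Fb to C is 8 semitones. A perfect fifth is 7, so 8 makes it augmented.

augmented fifth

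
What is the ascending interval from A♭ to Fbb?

diminished sixth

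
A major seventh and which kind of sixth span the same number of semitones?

doubly augmented

A major seventh spans 11 semitones.
A sixth spanning 11 semitones is doubly augmented (the major sixth is 9).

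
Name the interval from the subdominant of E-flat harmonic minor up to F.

major sixth

The subdominant of Eb harmonic minor is Ab.
Ab up to F: letters A→F make it a sixth; 9 semitones makes it major.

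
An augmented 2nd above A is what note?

A up a major second is B, so the target letter is B.
From A, an augmented second is 3 semitones up: B#.

B#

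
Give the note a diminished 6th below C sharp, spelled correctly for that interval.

C down a major sixth is Eb, so the target letter is E.
From C#, a diminished sixth is 7 semitones down: E##.

E##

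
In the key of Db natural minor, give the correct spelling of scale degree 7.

Cb

The Db natural minor scale runs Db Eb Fb Gb Ab Bbb Cb.
Degree 7 is Cb.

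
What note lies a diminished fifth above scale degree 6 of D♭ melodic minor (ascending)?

Fb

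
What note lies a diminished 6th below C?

A sixth below C lands on the letter E.
A diminished sixth spans 7 semitones, so C moves to pitch class 5. On the letter E that is E#.

E#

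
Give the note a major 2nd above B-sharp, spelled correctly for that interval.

B up a major second is C#, so the target letter is C.
From B#, a major second is 2 semitones up: C##.

C##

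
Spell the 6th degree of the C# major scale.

Degree 6 takes the letter 5 steps above C, which is A.
In major, degree 6 sits 9 semitones above the tonic. C# + 9 semitones is pitch class 10, spelled on A as A#.

A#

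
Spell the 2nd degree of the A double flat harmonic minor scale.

The Abb harmonic minor scale runs Abb Bbb Cbb Dbb Ebb Fbb Gb.
Degree 2 is Bbb.

Bbb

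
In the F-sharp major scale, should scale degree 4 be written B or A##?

B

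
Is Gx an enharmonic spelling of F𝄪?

No

G## is pitch class 9; F## is pitch class 7.
The pitch classes differ (9 vs. 7), so they are not enharmonic equivalents.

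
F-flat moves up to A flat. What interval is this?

major third

Counting letters F–G–A gives a third.
Fb→Ab = 4 semitones, exactly the major third.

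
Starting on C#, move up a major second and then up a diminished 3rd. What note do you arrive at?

F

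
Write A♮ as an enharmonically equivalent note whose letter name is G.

A is pitch class 9. The letter G alone is pitch class 7.
To reach pitch class 9 from G requires an offset of +2 semitones, i.e. double sharp: G##.

G##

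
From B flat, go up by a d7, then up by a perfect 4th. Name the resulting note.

A diminished seventh up from Bb is Abb (letter A, 9 semitones up).
A perfect fourth up from Abb is Dbb (letter D, 5 semitones up).

Dbb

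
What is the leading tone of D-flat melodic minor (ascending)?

Degree 7 takes the letter 6 steps above D, which is C.
In melodic minor (ascending), degree 7 sits 11 semitones above the tonic. Db + 11 semitones is pitch class 0, spelled on C as C.

C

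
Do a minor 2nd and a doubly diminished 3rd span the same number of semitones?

A minor second spans 1 semitone; a doubly diminished third spans 1.
They are enharmonically equivalent.

Yes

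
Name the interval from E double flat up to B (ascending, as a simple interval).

The letter names run E→B, a span of 4 letter steps, so the interval is some kind of fifth.
Ebb to B is 9 semitones. A perfect fifth is 7, so 9 makes it doubly augmented.

doubly augmented fifth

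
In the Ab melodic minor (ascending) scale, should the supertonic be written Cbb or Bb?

Each scale degree takes a distinct letter name. Degree 2 of a scale on A must use the letter B.
Bb and Cbb are enharmonically the same pitch, but only Bb uses the letter B, so it is the correct spelling here.

Bb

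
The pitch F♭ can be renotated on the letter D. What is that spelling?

D##

Fb is pitch class 4. The letter D alone is pitch class 2.
To reach pitch class 4 from D requires an offset of +2 semitones, i.e. double sharp: D##.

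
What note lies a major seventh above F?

A seventh above F lands on the letter E.
A major seventh spans 11 semitones, so F moves to pitch class 4. On the letter E that is E.

E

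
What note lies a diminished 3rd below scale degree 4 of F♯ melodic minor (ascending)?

Scale degree 4 of F# melodic minor (ascending) is B.
A diminished third (2 semitones) below B lands on the letter G, giving G##.

G##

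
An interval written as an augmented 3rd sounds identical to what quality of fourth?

perfect

An augmented third spans 5 semitones.
A fourth spanning 5 semitones is perfect (the perfect fourth is 5).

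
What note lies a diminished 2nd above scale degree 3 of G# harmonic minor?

Cb

Scale degree 3 of G# harmonic minor is B.
A diminished second (0 semitones) above B lands on the letter C, giving Cb.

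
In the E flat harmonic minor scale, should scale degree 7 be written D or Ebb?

D

Each scale degree takes a distinct letter name. Degree 7 of a scale on E must use the letter D.
D and Ebb are enharmonically the same pitch, but only D uses the letter D, so it is the correct spelling here.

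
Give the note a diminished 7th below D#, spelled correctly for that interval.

E##

A seventh below D lands on the letter E.
A diminished seventh spans 9 semitones, so D# moves to pitch class 6. On the letter E that is E##.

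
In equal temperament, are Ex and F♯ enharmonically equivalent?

E## is pitch class 6; F# is pitch class 6.
All spellings map to pitch class 6, so they are enharmonically equivalent.

Yes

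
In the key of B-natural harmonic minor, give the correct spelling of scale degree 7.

The B harmonic minor scale runs B C# D E F# G A#.
Degree 7 is A#.

A#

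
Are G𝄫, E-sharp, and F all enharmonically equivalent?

Gbb is pitch class 5; E# is pitch class 5; F is pitch class 5.
All spellings map to pitch class 5, so they are enharmonically equivalent.

Yes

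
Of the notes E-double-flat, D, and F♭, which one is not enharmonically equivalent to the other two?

Fb

In 12-tone equal temperament, enharmonic equivalents share a pitch class. Ebb is pitch class 2; D is pitch class 2; Fb is pitch class 4.
Ebb and D share pitch class 2, while Fb is pitch class 4.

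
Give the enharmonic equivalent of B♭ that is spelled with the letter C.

Cbb

Plain C sits 2 semitones above Bb, so on the letter C the same pitch needs a double flat: Cbb.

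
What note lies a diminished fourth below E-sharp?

A fourth below E lands on the letter B.
A diminished fourth spans 4 semitones, so E# moves to pitch class 1. On the letter B that is B##.

B##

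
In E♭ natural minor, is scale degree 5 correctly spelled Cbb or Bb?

Each scale degree takes a distinct letter name. Degree 5 of a scale on E must use the letter B.
Bb and Cbb are enharmonically the same pitch, but only Bb uses the letter B, so it is the correct spelling here.

Bb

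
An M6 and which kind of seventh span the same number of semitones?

diminished

A major sixth spans 9 semitones.
A seventh spanning 9 semitones is diminished (the major seventh is 11).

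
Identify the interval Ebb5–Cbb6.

minor sixth

The letter names run E→C, a span of 5 letter steps, so the interval is some kind of sixth.
Ebb to Cbb is 8 semitones. A major sixth is 9, so 8 makes it minor.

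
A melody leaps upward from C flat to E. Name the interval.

augmented third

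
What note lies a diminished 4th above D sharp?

A fourth above D lands on the letter G.
A diminished fourth spans 4 semitones, so D# moves to pitch class 7. On the letter G that is G.

G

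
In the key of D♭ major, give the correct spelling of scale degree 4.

Gb

Degree 4 takes the letter 3 steps above D, which is G.
In major, degree 4 sits 5 semitones above the tonic. Db + 5 semitones is pitch class 6, spelled on G as Gb.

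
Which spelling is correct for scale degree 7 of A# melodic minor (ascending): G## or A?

Each scale degree takes a distinct letter name. Degree 7 of a scale on A must use the letter G.
G## and A are enharmonically the same pitch, but only G## uses the letter G, so it is the correct spelling here.

G##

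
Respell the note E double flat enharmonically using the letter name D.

D

Plain D sits at the same pitch as Ebb, so on the letter D the same pitch needs a natural: D.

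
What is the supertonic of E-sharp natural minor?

F##

The E# natural minor scale runs E# F## G# A# B# C# D#.
Degree 2 is F##.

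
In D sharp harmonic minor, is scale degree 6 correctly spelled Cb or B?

B

Each scale degree takes a distinct letter name. Degree 6 of a scale on D must use the letter B.
B and Cb are enharmonically the same pitch, but only B uses the letter B, so it is the correct spelling here.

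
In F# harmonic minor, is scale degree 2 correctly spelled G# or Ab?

G#

Each scale degree takes a distinct letter name. Degree 2 of a scale on F must use the letter G.
G# and Ab are enharmonically the same pitch, but only G# uses the letter G, so it is the correct spelling here.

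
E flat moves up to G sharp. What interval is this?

augmented third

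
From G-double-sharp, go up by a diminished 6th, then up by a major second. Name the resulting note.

F#

A diminished sixth up from G## is E (letter E, 7 semitones up).
A major second up from E is F# (letter F, 2 semitones up).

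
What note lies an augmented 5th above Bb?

B up a perfect fifth is F#, so the target letter is F.
From Bb, an augmented fifth is 8 semitones up: F#.

F#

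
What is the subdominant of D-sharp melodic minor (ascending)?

G#

The D# melodic minor (ascending) scale runs D# E# F# G# A# B# C##.
Degree 4 is G#.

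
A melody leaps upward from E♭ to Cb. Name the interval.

minor sixth

The letter names run E→C, a span of 5 letter steps, so the interval is some kind of sixth.
Eb to Cb is 8 semitones. A major sixth is 9, so 8 makes it minor.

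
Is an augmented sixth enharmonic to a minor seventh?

An augmented sixth spans 10 semitones; a minor seventh spans 10.
They are enharmonically equivalent.

Yes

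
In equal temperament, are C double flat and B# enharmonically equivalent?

No

Two spellings are enharmonically equivalent only if they share a pitch class.
Here Cbb → 10, B# → 0; 0 ≠ 10, so they are not.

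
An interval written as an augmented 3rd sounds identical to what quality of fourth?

An augmented third spans 5 semitones.
A fourth spanning 5 semitones is perfect (the perfect fourth is 5).

perfect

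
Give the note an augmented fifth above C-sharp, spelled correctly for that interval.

A fifth above C lands on the letter G.
An augmented fifth spans 8 semitones, so C# moves to pitch class 9. On the letter G that is G##.

G##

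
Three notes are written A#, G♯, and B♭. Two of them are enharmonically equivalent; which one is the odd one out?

G#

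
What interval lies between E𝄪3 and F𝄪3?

minor second

The letter names run E→F, a span of 1 letter step, so the interval is some kind of second.
E## to F## is 1 semitone. A major second is 2, so 1 makes it minor.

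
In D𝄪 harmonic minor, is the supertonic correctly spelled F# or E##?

Each scale degree takes a distinct letter name. Degree 2 of a scale on D must use the letter E.
E## and F# are enharmonically the same pitch, but only E## uses the letter E, so it is the correct spelling here.

E##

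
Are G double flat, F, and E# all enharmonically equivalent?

Yes

Gbb = pitch class 5 and F = pitch class 5 and E# = pitch class 5 — the same pitch class, so they are enharmonic equivalents.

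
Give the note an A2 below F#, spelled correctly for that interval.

Eb

A second below F lands on the letter E.
An augmented second spans 3 semitones, so F# moves to pitch class 3. On the letter E that is Eb.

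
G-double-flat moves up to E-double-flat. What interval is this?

major sixth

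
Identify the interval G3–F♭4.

diminished seventh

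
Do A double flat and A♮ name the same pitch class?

Two spellings are enharmonically equivalent only if they share a pitch class.
Here Abb → 7, A → 9; 7 ≠ 9, so they are not.

No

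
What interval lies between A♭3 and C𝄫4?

Counting letters A–B–C gives a third.
Ab→Cbb = 2 semitones, 2 narrower than the major third (4), so diminished.

diminished third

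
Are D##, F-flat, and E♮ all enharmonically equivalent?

D## is pitch class 4; Fb is pitch class 4; E is pitch class 4.
All spellings map to pitch class 4, so they are enharmonically equivalent.

Yes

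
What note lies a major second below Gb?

Fb

G down a major second is F, so the target letter is F.
From Gb, a major second is 2 semitones down: Fb.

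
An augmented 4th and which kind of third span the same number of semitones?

An augmented fourth spans 6 semitones.
A third spanning 6 semitones is doubly augmented (the major third is 4).

doubly augmented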